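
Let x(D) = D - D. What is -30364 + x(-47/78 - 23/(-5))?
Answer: -30364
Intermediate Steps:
x(D) = 0
-30364 + x(-47/78 - 23/(-5)) = -30364 + 0 = -30364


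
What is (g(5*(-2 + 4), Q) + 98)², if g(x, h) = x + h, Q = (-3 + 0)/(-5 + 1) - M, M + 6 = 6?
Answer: 189225/16 ≈ 11827.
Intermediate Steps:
M = 0 (M = -6 + 6 = 0)
Q = ¾ (Q = (-3 + 0)/(-5 + 1) - 1*0 = -3/(-4) + 0 = -3*(-¼) + 0 = ¾ + 0 = ¾ ≈ 0.75000)
g(x, h) = h + x
(g(5*(-2 + 4), Q) + 98)² = ((¾ + 5*(-2 + 4)) + 98)² = ((¾ + 5*2) + 98)² = ((¾ + 10) + 98)² = (43/4 + 98)² = (435/4)² = 189225/16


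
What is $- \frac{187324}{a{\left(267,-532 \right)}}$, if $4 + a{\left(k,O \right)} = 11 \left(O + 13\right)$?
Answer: $\frac{187324}{5713} \approx 32.789$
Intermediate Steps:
$a{\left(k,O \right)} = 139 + 11 O$ ($a{\left(k,O \right)} = -4 + 11 \left(O + 13\right) = -4 + 11 \left(13 + O\right) = -4 + \left(143 + 11 O\right) = 139 + 11 O$)
$- \frac{187324}{a{\left(267,-532 \right)}} = - \frac{187324}{139 + 11 \left(-532\right)} = - \frac{187324}{139 - 5852} = - \frac{187324}{-5713} = \left(-187324\right) \left(- \frac{1}{5713}\right) = \frac{187324}{5713}$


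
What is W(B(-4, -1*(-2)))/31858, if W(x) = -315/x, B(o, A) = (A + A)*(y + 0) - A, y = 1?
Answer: -315/63716 ≈ -0.0049438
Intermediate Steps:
B(o, A) = A (B(o, A) = (A + A)*(1 + 0) - A = (2*A)*1 - A = 2*A - A = A)
W(B(-4, -1*(-2)))/31858 = -315/((-1*(-2)))/31858 = -315/2*(1/31858) = -315*½*(1/31858) = -315/2*1/31858 = -315/63716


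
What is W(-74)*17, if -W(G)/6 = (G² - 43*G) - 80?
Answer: -874956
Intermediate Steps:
W(G) = 480 - 6*G² + 258*G (W(G) = -6*((G² - 43*G) - 80) = -6*(-80 + G² - 43*G) = 480 - 6*G² + 258*G)
W(-74)*17 = (480 - 6*(-74)² + 258*(-74))*17 = (480 - 6*5476 - 19092)*17 = (480 - 32856 - 19092)*17 = -51468*17 = -874956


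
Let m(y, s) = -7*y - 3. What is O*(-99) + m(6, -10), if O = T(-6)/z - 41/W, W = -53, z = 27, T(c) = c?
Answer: -5278/53 ≈ -99.585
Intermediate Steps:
m(y, s) = -3 - 7*y
O = 263/477 (O = -6/27 - 41/(-53) = -6*1/27 - 41*(-1/53) = -2/9 + 41/53 = 263/477 ≈ 0.55136)
O*(-99) + m(6, -10) = (263/477)*(-99) + (-3 - 7*6) = -2893/53 + (-3 - 42) = -2893/53 - 45 = -5278/53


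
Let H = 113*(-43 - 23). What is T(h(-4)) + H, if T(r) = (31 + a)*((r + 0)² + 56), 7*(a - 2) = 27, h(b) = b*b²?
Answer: 1019010/7 ≈ 1.4557e+5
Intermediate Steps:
h(b) = b³
a = 41/7 (a = 2 + (⅐)*27 = 2 + 27/7 = 41/7 ≈ 5.8571)
H = -7458 (H = 113*(-66) = -7458)
T(r) = 2064 + 258*r²/7 (T(r) = (31 + 41/7)*((r + 0)² + 56) = 258*(r² + 56)/7 = 258*(56 + r²)/7 = 2064 + 258*r²/7)
T(h(-4)) + H = (2064 + 258*((-4)³)²/7) - 7458 = (2064 + (258/7)*(-64)²) - 7458 = (2064 + (258/7)*4096) - 7458 = (2064 + 1056768/7) - 7458 = 1071216/7 - 7458 = 1019010/7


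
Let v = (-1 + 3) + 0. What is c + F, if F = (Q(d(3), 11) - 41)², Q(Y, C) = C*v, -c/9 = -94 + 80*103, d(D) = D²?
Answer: -72953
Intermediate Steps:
v = 2 (v = 2 + 0 = 2)
c = -73314 (c = -9*(-94 + 80*103) = -9*(-94 + 8240) = -9*8146 = -73314)
Q(Y, C) = 2*C (Q(Y, C) = C*2 = 2*C)
F = 361 (F = (2*11 - 41)² = (22 - 41)² = (-19)² = 361)
c + F = -73314 + 361 = -72953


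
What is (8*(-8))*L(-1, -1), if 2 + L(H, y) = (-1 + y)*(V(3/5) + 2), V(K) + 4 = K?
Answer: -256/5 ≈ -51.200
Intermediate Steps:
V(K) = -4 + K
L(H, y) = -3/5 - 7*y/5 (L(H, y) = -2 + (-1 + y)*((-4 + 3/5) + 2) = -2 + (-1 + y)*(-17/5 + 2) = -2 + (-1 + y)*(-7/5) = -2 + (7/5 - 7*y/5) = -3/5 - 7*y/5)
(8*(-8))*L(-1, -1) = (8*(-8))*(-3/5 - 7/5*(-1)) = -64*(-3/5 + 7/5) = -64*4/5 = -256/5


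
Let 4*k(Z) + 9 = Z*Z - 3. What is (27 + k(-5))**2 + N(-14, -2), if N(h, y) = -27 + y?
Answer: 14177/16 ≈ 886.06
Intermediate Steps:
k(Z) = -3 + Z**2/4 (k(Z) = -9/4 + (Z*Z - 3)/4 = -9/4 + (Z**2 - 3)/4 = -9/4 + (-3 + Z**2)/4 = -9/4 + (-3/4 + Z**2/4) = -3 + Z**2/4)
(27 + k(-5))**2 + N(-14, -2) = (27 + (-3 + (1/4)*(-5)**2))**2 + (-27 - 2) = (27 + (-3 + (1/4)*25))**2 - 29 = (27 + (-3 + 25/4))**2 - 29 = (27 + 13/4)**2 - 29 = (121/4)**2 - 29 = 14641/16 - 29 = 14177/16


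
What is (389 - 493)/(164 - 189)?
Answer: 104/25 ≈ 4.1600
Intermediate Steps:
(389 - 493)/(164 - 189) = -104/(-25) = -104*(-1/25) = 104/25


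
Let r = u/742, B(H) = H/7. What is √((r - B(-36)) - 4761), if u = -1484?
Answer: I*√233135/7 ≈ 68.977*I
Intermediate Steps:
B(H) = H/7 (B(H) = H*(⅐) = H/7)
r = -2 (r = -1484/742 = -1484*1/742 = -2)
√((r - B(-36)) - 4761) = √((-2 - (-36)/7) - 4761) = √((-2 - 1*(-36/7)) - 4761) = √((-2 + 36/7) - 4761) = √(22/7 - 4761) = √(-33305/7) = I*√233135/7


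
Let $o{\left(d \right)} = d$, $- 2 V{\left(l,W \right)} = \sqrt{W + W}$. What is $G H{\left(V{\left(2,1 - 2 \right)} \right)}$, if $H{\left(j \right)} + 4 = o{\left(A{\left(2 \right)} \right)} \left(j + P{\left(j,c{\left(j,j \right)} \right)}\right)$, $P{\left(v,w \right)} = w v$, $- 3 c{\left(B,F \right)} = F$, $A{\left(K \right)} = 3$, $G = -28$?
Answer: $98 + 42 i \sqrt{2} \approx 98.0 + 59.397 i$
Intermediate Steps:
$V{\left(l,W \right)} = - \frac{\sqrt{2} \sqrt{W}}{2}$ ($V{\left(l,W \right)} = - \frac{\sqrt{W + W}}{2} = - \frac{\sqrt{2 W}}{2} = - \frac{\sqrt{2} \sqrt{W}}{2}$)
$c{\left(B,F \right)} = - \frac{F}{3}$
$P{\left(v,w \right)} = v w$
$H{\left(j \right)} = -4 - j^{2} + 3 j$ ($H{\left(j \right)} = -4 + 3 \left(j + j \left(- \frac{j}{3}\right)\right) = -4 + 3 \left(j - \frac{j^{2}}{3}\right) = -4 - \left(j^{2} - 3 j\right) = -4 - j^{2} + 3 j$)
$G H{\left(V{\left(2,1 - 2 \right)} \right)} = - 28 \left(-4 - \left(- \frac{\sqrt{2} \sqrt{1 - 2}}{2}\right)^{2} + 3 \left(- \frac{\sqrt{2} \sqrt{1 - 2}}{2}\right)\right) = - 28 \left(-4 - \left(- \frac{\sqrt{2} \sqrt{-1}}{2}\right)^{2} + 3 \left(- \frac{\sqrt{2} \sqrt{-1}}{2}\right)\right) = - 28 \left(-4 - \left(- \frac{\sqrt{2} i}{2}\right)^{2} + 3 \left(- \frac{\sqrt{2} i}{2}\right)\right) = - 28 \left(-4 - \left(- \frac{i \sqrt{2}}{2}\right)^{2} + 3 \left(- \frac{i \sqrt{2}}{2}\right)\right) = - 28 \left(-4 - - \frac{1}{2} - \frac{3 i \sqrt{2}}{2}\right) = - 28 \left(-4 + \frac{1}{2} - \frac{3 i \sqrt{2}}{2}\right) = - 28 \left(- \frac{7}{2} - \frac{3 i \sqrt{2}}{2}\right) = 98 + 42 i \sqrt{2}$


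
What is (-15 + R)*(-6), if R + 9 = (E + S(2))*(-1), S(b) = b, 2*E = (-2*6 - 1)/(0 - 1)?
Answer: 195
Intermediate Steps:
E = 13/2 (E = ((-2*6 - 1)/(0 - 1))/2 = ((-12 - 1)/(-1))/2 = (-13*(-1))/2 = (½)*13 = 13/2 ≈ 6.5000)
R = -35/2 (R = -9 + (13/2 + 2)*(-1) = -9 + (17/2)*(-1) = -9 - 17/2 = -35/2 ≈ -17.500)
(-15 + R)*(-6) = (-15 - 35/2)*(-6) = -65/2*(-6) = 195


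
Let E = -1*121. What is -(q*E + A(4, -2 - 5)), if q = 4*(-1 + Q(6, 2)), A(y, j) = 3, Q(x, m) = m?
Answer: 481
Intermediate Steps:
E = -121
q = 4 (q = 4*(-1 + 2) = 4*1 = 4)
-(q*E + A(4, -2 - 5)) = -(4*(-121) + 3) = -(-484 + 3) = -1*(-481) = 481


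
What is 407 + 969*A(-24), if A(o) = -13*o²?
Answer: -7255465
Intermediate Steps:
407 + 969*A(-24) = 407 + 969*(-13*(-24)²) = 407 + 969*(-13*576) = 407 + 969*(-7488) = 407 - 7255872 = -7255465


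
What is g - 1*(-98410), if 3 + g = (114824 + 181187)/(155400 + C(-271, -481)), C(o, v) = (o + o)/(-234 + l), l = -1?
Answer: 3593848132179/36519542 ≈ 98409.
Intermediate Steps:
C(o, v) = -2*o/235 (C(o, v) = (o + o)/(-234 - 1) = (2*o)/(-235) = (2*o)*(-1/235) = -2*o/235)
g = -39996041/36519542 (g = -3 + (114824 + 181187)/(155400 - 2/235*(-271)) = -3 + 296011/(155400 + 542/235) = -3 + 296011/(36519542/235) = -3 + 296011*(235/36519542) = -3 + 69562585/36519542 = -39996041/36519542 ≈ -1.0952)
g - 1*(-98410) = -39996041/36519542 - 1*(-98410) = -39996041/36519542 + 98410 = 3593848132179/36519542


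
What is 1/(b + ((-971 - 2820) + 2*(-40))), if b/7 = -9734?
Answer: -1/72009 ≈ -1.3887e-5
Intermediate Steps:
b = -68138 (b = 7*(-9734) = -68138)
1/(b + ((-971 - 2820) + 2*(-40))) = 1/(-68138 + ((-971 - 2820) + 2*(-40))) = 1/(-68138 + (-3791 - 80)) = 1/(-68138 - 3871) = 1/(-72009) = -1/72009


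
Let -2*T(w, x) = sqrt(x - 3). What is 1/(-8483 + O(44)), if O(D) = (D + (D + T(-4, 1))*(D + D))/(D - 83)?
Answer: -4351789/37353191627 - 572*I*sqrt(2)/37353191627 ≈ -0.0001165 - 2.1656e-8*I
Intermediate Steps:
T(w, x) = -sqrt(-3 + x)/2 (T(w, x) = -sqrt(x - 3)/2 = -sqrt(-3 + x)/2)
O(D) = (D + 2*D*(D - I*sqrt(2)/2))/(-83 + D) (O(D) = (D + (D - sqrt(-3 + 1)/2)*(D + D))/(D - 83) = (D + (D - I*sqrt(2)/2)*(2*D))/(-83 + D) = (D + 2*D*(D - I*sqrt(2)/2))/(-83 + D))
1/(-8483 + O(44)) = 1/(-8483 + 44*(1 + 2*44 - I*sqrt(2))/(-83 + 44)) = 1/(-8483 + 44*(1 + 88 - I*sqrt(2))/(-39)) = 1/(-8483 + 44*(-1/39)*(89 - I*sqrt(2))) = 1/(-8483 + (-3916/39 + 44*I*sqrt(2)/39)) = 1/(-334753/39 + 44*I*sqrt(2)/39)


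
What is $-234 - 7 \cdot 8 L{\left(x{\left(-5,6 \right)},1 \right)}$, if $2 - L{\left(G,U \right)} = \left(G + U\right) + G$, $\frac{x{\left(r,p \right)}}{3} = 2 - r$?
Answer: $2062$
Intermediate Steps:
$x{\left(r,p \right)} = 6 - 3 r$ ($x{\left(r,p \right)} = 3 \left(2 - r\right) = 6 - 3 r$)
$L{\left(G,U \right)} = 2 - U - 2 G$ ($L{\left(G,U \right)} = 2 - \left(\left(G + U\right) + G\right) = 2 - \left(U + 2 G\right) = 2 - U - 2 G$)
$-234 - 7 \cdot 8 L{\left(x{\left(-5,6 \right)},1 \right)} = -234 - 7 \cdot 8 \left(2 - 1 - 2 \left(6 - -15\right)\right) = -234 - 56 \left(2 - 1 - 2 \left(6 + 15\right)\right) = -234 - 56 \left(2 - 1 - 42\right) = -234 - 56 \left(-41\right) = -234 - -2296 = -234 + 2296 = 2062$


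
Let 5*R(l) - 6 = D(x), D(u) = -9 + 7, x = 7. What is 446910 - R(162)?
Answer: 2234546/5 ≈ 4.4691e+5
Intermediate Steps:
D(u) = -2
R(l) = 4/5 (R(l) = 6/5 + (1/5)*(-2) = 6/5 - 2/5 = 4/5)
446910 - R(162) = 446910 - 1*4/5 = 446910 - 4/5 = 2234546/5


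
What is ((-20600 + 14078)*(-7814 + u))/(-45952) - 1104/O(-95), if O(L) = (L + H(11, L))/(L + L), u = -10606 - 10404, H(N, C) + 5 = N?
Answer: -1648125807/255608 ≈ -6447.9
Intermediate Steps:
H(N, C) = -5 + N
u = -21010
O(L) = (6 + L)/(2*L) (O(L) = (L + (-5 + 11))/(L + L) = (L + 6)/((2*L)) = (6 + L)*(1/(2*L)) = (6 + L)/(2*L))
((-20600 + 14078)*(-7814 + u))/(-45952) - 1104/O(-95) = ((-20600 + 14078)*(-7814 - 21010))/(-45952) - 1104*(-190/(6 - 95)) = -6522*(-28824)*(-1/45952) - 1104/((½)*(-1/95)*(-89)) = 187990128*(-1/45952) - 1104/89/190 = -11749383/2872 - 1104*190/89 = -11749383/2872 - 209760/89 = -1648125807/255608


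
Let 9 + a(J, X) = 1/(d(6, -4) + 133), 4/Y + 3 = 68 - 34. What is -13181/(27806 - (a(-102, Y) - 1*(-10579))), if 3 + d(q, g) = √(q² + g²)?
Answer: -3827656925638/5005194236849 + 26362*√13/5005194236849 ≈ -0.76474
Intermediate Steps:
d(q, g) = -3 + √(g² + q²) (d(q, g) = -3 + √(q² + g²) = -3 + √(g² + q²))
Y = 4/31 (Y = 4/(-3 + (68 - 34)) = 4/(-3 + 34) = 4/31 ≈ 0.12903)
a(J, X) = -9 + 1/(130 + 2*√13) (a(J, X) = -9 + 1/((-3 + √((-4)² + 6²)) + 133) = -9 + 1/((-3 + √(16 + 36)) + 133) = -9 + 1/((-3 + √52) + 133) = -9 + 1/((-3 + 2*√13) + 133) = -9 + 1/(130 + 2*√13))
-13181/(27806 - (a(-102, Y) - 1*(-10579))) = -13181/(27806 - ((-5827/648 - √13/8424) - 1*(-10579))) = -13181/(27806 - ((-5827/648 - √13/8424) + 10579)) = -13181/(27806 - (6849365/648 - √13/8424)) = -13181/(27806 + (-6849365/648 + √13/8424)) = -13181/(11168923/648 + √13/8424)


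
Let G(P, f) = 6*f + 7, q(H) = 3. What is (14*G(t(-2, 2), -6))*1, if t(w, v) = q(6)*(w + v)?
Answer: -406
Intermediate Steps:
t(w, v) = 3*v + 3*w (t(w, v) = 3*(w + v) = 3*(v + w) = 3*v + 3*w)
G(P, f) = 7 + 6*f
(14*G(t(-2, 2), -6))*1 = (14*(7 + 6*(-6)))*1 = (14*(7 - 36))*1 = (14*(-29))*1 = -406*1 = -406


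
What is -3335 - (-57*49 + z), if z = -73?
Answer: -469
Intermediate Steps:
-3335 - (-57*49 + z) = -3335 - (-57*49 - 73) = -3335 - (-2793 - 73) = -3335 - 1*(-2866) = -3335 + 2866 = -469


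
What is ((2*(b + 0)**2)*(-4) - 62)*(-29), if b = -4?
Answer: 5510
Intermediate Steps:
((2*(b + 0)**2)*(-4) - 62)*(-29) = ((2*(-4 + 0)**2)*(-4) - 62)*(-29) = ((2*(-4)**2)*(-4) - 62)*(-29) = ((2*16)*(-4) - 62)*(-29) = (32*(-4) - 62)*(-29) = (-128 - 62)*(-29) = -190*(-29) = 5510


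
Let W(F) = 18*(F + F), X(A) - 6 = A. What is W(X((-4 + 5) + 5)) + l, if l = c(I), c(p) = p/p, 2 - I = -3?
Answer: 433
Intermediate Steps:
I = 5 (I = 2 - 1*(-3) = 2 + 3 = 5)
c(p) = 1
X(A) = 6 + A
l = 1
W(F) = 36*F (W(F) = 18*(2*F) = 36*F)
W(X((-4 + 5) + 5)) + l = 36*(6 + ((-4 + 5) + 5)) + 1 = 36*(6 + (1 + 5)) + 1 = 36*(6 + 6) + 1 = 36*12 + 1 = 432 + 1 = 433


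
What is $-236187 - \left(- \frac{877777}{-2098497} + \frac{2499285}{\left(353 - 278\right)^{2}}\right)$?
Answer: $- \frac{62071373413381}{262312125} \approx -2.3663 \cdot 10^{5}$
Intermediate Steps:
$-236187 - \left(- \frac{877777}{-2098497} + \frac{2499285}{\left(353 - 278\right)^{2}}\right) = -236187 - \left(\left(-877777\right) \left(- \frac{1}{2098497}\right) + \frac{2499285}{75^{2}}\right) = -236187 - \left(\frac{877777}{2098497} + \frac{2499285}{5625}\right) = -236187 - \left(\frac{877777}{2098497} + 2499285 \cdot \frac{1}{5625}\right) = -236187 - \left(\frac{877777}{2098497} + \frac{166619}{375}\right) = -236187 - \frac{116659546006}{262312125} = - \frac{62071373413381}{262312125}$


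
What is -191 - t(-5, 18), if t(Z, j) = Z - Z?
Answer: -191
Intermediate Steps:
t(Z, j) = 0
-191 - t(-5, 18) = -191 - 1*0 = -191 + 0 = -191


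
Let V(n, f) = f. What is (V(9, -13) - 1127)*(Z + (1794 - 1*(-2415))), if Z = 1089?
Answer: -6039720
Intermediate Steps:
(V(9, -13) - 1127)*(Z + (1794 - 1*(-2415))) = (-13 - 1127)*(1089 + (1794 - 1*(-2415))) = -1140*(1089 + (1794 + 2415)) = -1140*(1089 + 4209) = -1140*5298 = -6039720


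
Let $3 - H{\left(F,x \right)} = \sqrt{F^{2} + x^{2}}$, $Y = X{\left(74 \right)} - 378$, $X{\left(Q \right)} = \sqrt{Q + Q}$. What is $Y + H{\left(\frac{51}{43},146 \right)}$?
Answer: $-375 + 2 \sqrt{37} - \frac{\sqrt{39415885}}{43} \approx -508.84$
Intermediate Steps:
$X{\left(Q \right)} = \sqrt{2} \sqrt{Q}$ ($X{\left(Q \right)} = \sqrt{2 Q} = \sqrt{2} \sqrt{Q}$)
$Y = -378 + 2 \sqrt{37}$ ($Y = \sqrt{2} \sqrt{74} - 378 = 2 \sqrt{37} - 378 = -378 + 2 \sqrt{37} \approx -365.83$)
$H{\left(F,x \right)} = 3 - \sqrt{F^{2} + x^{2}}$
$Y + H{\left(\frac{51}{43},146 \right)} = \left(-378 + 2 \sqrt{37}\right) + \left(3 - \sqrt{\left(\frac{51}{43}\right)^{2} + 146^{2}}\right) = \left(-378 + 2 \sqrt{37}\right) + \left(3 - \sqrt{\left(51 \cdot \frac{1}{43}\right)^{2} + 21316}\right) = \left(-378 + 2 \sqrt{37}\right) + \left(3 - \sqrt{\left(\frac{51}{43}\right)^{2} + 21316}\right) = \left(-378 + 2 \sqrt{37}\right) + \left(3 - \sqrt{\frac{2601}{1849} + 21316}\right) = \left(-378 + 2 \sqrt{37}\right) + \left(3 - \sqrt{\frac{39415885}{1849}}\right) = \left(-378 + 2 \sqrt{37}\right) + \left(3 - \frac{\sqrt{39415885}}{43}\right) = -375 + 2 \sqrt{37} - \frac{\sqrt{39415885}}{43}$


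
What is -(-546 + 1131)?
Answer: -585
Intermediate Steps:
-(-546 + 1131) = -1*585 = -585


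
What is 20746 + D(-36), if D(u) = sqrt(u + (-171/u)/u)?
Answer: 20746 + 11*I*sqrt(43)/12 ≈ 20746.0 + 6.011*I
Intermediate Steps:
D(u) = sqrt(u - 171/u**2)
20746 + D(-36) = 20746 + sqrt(-36 - 171/(-36)**2) = 20746 + sqrt(-36 - 171*1/1296) = 20746 + sqrt(-36 - 19/144) = 20746 + sqrt(-5203/144) = 20746 + 11*I*sqrt(43)/12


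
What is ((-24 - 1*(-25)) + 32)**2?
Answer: 1089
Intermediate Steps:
((-24 - 1*(-25)) + 32)**2 = ((-24 + 25) + 32)**2 = (1 + 32)**2 = 33**2 = 1089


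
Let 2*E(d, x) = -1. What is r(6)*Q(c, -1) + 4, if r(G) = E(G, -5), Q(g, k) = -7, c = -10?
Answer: 15/2 ≈ 7.5000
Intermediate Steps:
E(d, x) = -1/2 (E(d, x) = (1/2)*(-1) = -1/2)
r(G) = -1/2
r(6)*Q(c, -1) + 4 = -1/2*(-7) + 4 = 7/2 + 4 = 15/2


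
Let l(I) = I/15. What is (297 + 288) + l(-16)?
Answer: 8759/15 ≈ 583.93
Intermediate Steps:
l(I) = I/15 (l(I) = I*(1/15) = I/15)
(297 + 288) + l(-16) = (297 + 288) + (1/15)*(-16) = 585 - 16/15 = 8759/15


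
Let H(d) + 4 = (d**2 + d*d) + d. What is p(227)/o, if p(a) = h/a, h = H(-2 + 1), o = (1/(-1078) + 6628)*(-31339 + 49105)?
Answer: -77/686068412643 ≈ -1.1223e-10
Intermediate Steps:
o = 9066983427/77 (o = (-1/1078 + 6628)*17766 = (7144983/1078)*17766 = 9066983427/77 ≈ 1.1775e+8)
H(d) = -4 + d + 2*d**2 (H(d) = -4 + ((d**2 + d*d) + d) = -4 + ((d**2 + d**2) + d) = -4 + (2*d**2 + d) = -4 + (d + 2*d**2) = -4 + d + 2*d**2)
h = -3 (h = -4 + (-2 + 1) + 2*(-2 + 1)**2 = -4 - 1 + 2*(-1)**2 = -4 - 1 + 2*1 = -4 - 1 + 2 = -3)
p(a) = -3/a
p(227)/o = (-3/227)/(9066983427/77) = -3*1/227*(77/9066983427) = -3/227*77/9066983427 = -77/686068412643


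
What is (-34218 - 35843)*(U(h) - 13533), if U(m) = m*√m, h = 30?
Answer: 948135513 - 2101830*√30 ≈ 9.3662e+8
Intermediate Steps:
U(m) = m^(3/2)
(-34218 - 35843)*(U(h) - 13533) = (-34218 - 35843)*(30^(3/2) - 13533) = -70061*(30*√30 - 13533) = -70061*(-13533 + 30*√30) = 948135513 - 2101830*√30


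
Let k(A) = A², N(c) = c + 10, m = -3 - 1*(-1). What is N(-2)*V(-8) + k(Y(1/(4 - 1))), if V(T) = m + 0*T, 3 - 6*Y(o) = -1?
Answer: -140/9 ≈ -15.556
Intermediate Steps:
m = -2 (m = -3 + 1 = -2)
Y(o) = ⅔ (Y(o) = ½ - ⅙*(-1) = ½ + ⅙ = ⅔)
N(c) = 10 + c
V(T) = -2 (V(T) = -2 + 0*T = -2 + 0 = -2)
N(-2)*V(-8) + k(Y(1/(4 - 1))) = (10 - 2)*(-2) + (⅔)² = 8*(-2) + 4/9 = -16 + 4/9 = -140/9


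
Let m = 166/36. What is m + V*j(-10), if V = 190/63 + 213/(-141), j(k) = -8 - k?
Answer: 5015/658 ≈ 7.6216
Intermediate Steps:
m = 83/18 (m = 166*(1/36) = 83/18 ≈ 4.6111)
V = 4457/2961 (V = 190*(1/63) + 213*(-1/141) = 190/63 - 71/47 = 4457/2961 ≈ 1.5052)
m + V*j(-10) = 83/18 + 4457*(-8 - 1*(-10))/2961 = 83/18 + 4457*(-8 + 10)/2961 = 83/18 + (4457/2961)*2 = 83/18 + 8914/2961 = 5015/658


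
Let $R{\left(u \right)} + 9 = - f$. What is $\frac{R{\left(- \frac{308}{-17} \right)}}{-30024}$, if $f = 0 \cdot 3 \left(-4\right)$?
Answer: $\frac{1}{3336} \approx 0.00029976$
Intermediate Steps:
$f = 0$ ($f = 0 \left(-4\right) = 0$)
$R{\left(u \right)} = -9$ ($R{\left(u \right)} = -9 - 0 = -9 + 0 = -9$)
$\frac{R{\left(- \frac{308}{-17} \right)}}{-30024} = - \frac{9}{-30024} = \left(-9\right) \left(- \frac{1}{30024}\right) = \frac{1}{3336}$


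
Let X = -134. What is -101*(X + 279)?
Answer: -14645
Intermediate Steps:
-101*(X + 279) = -101*(-134 + 279) = -101*145 = -14645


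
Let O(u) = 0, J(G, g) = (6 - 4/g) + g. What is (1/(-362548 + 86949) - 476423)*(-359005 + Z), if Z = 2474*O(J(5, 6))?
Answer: 47137967662213890/275599 ≈ 1.7104e+11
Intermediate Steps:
J(G, g) = 6 + g - 4/g
Z = 0 (Z = 2474*0 = 0)
(1/(-362548 + 86949) - 476423)*(-359005 + Z) = (1/(-362548 + 86949) - 476423)*(-359005 + 0) = (1/(-275599) - 476423)*(-359005) = (-1/275599 - 476423)*(-359005) = -131301702378/275599*(-359005) = 47137967662213890/275599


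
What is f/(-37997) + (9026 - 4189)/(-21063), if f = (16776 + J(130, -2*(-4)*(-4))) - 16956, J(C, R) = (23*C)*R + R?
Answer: 262283101/114332973 ≈ 2.2940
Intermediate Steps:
J(C, R) = R + 23*C*R (J(C, R) = 23*C*R + R = R + 23*C*R)
f = -95892 (f = (16776 + (-2*(-4)*(-4))*(1 + 23*130)) - 16956 = (16776 + (8*(-4))*(1 + 2990)) - 16956 = (16776 - 32*2991) - 16956 = (16776 - 95712) - 16956 = -78936 - 16956 = -95892)
f/(-37997) + (9026 - 4189)/(-21063) = -95892/(-37997) + (9026 - 4189)/(-21063) = -95892*(-1/37997) + 4837*(-1/21063) = 95892/37997 - 691/3009 = 262283101/114332973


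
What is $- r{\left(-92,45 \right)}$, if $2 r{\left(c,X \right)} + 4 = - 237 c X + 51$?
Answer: $- \frac{981227}{2} \approx -4.9061 \cdot 10^{5}$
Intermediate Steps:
$r{\left(c,X \right)} = \frac{47}{2} - \frac{237 X c}{2}$ ($r{\left(c,X \right)} = -2 + \frac{- 237 c X + 51}{2} = -2 + \frac{- 237 X c + 51}{2} = -2 + \frac{51 - 237 X c}{2} = -2 - \left(- \frac{51}{2} + \frac{237 X c}{2}\right) = \frac{47}{2} - \frac{237 X c}{2}$)
$- r{\left(-92,45 \right)} = - (\frac{47}{2} - \frac{10665}{2} \left(-92\right)) = - (\frac{47}{2} + 490590) = \left(-1\right) \frac{981227}{2} = - \frac{981227}{2}$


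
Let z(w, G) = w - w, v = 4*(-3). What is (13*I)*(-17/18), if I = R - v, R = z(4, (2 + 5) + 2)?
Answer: -442/3 ≈ -147.33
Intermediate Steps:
v = -12
z(w, G) = 0
R = 0
I = 12 (I = 0 - 1*(-12) = 0 + 12 = 12)
(13*I)*(-17/18) = (13*12)*(-17/18) = 156*(-17*1/18) = 156*(-17/18) = -442/3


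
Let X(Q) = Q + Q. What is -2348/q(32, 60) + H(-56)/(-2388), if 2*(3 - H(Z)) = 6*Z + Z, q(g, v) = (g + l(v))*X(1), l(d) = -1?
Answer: -14119/372 ≈ -37.954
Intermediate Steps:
X(Q) = 2*Q
q(g, v) = -2 + 2*g (q(g, v) = (g - 1)*(2*1) = (-1 + g)*2 = -2 + 2*g)
H(Z) = 3 - 7*Z/2 (H(Z) = 3 - (6*Z + Z)/2 = 3 - 7*Z/2)
-2348/q(32, 60) + H(-56)/(-2388) = -2348/(-2 + 2*32) + (3 - 7/2*(-56))/(-2388) = -2348/(-2 + 64) + (3 + 196)*(-1/2388) = -2348/62 + 199*(-1/2388) = -2348*1/62 - 1/12 = -1174/31 - 1/12 = -14119/372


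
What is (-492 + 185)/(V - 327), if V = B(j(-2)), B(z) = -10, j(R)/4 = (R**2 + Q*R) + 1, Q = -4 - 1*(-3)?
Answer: 307/337 ≈ 0.91098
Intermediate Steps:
Q = -1 (Q = -4 + 3 = -1)
j(R) = 4 - 4*R + 4*R**2 (j(R) = 4*((R**2 - R) + 1) = 4*(1 + R**2 - R) = 4 - 4*R + 4*R**2)
V = -10
(-492 + 185)/(V - 327) = (-492 + 185)/(-10 - 327) = -307/(-337) = -307*(-1/337) = 307/337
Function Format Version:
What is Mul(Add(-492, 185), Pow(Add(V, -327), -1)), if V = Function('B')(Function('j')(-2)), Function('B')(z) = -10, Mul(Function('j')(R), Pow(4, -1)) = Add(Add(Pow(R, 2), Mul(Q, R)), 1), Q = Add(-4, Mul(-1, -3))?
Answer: Rational(307, 337) ≈ 0.91098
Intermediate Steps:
Q = -1 (Q = Add(-4, 3) = -1)
Function('j')(R) = Add(4, Mul(-4, R), Mul(4, Pow(R, 2))) (Function('j')(R) = Mul(4, Add(Add(Pow(R, 2), Mul(-1, R)), 1)) = Mul(4, Add(1, Pow(R, 2), Mul(-1, R))) = Add(4, Mul(-4, R), Mul(4, Pow(R, 2))))
V = -10
Mul(Add(-492, 185), Pow(Add(V, -327), -1)) = Mul(Add(-492, 185), Pow(Add(-10, -327), -1)) = Mul(-307, Pow(-337, -1)) = Mul(-307, Rational(-1, 337)) = Rational(307, 337)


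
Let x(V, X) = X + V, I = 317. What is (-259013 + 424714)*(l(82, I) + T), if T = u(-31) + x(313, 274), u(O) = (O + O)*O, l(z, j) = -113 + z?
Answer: 410607078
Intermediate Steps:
x(V, X) = V + X
u(O) = 2*O**2 (u(O) = (2*O)*O = 2*O**2)
T = 2509 (T = 2*(-31)**2 + (313 + 274) = 2*961 + 587 = 1922 + 587 = 2509)
(-259013 + 424714)*(l(82, I) + T) = (-259013 + 424714)*((-113 + 82) + 2509) = 165701*(-31 + 2509) = 165701*2478 = 410607078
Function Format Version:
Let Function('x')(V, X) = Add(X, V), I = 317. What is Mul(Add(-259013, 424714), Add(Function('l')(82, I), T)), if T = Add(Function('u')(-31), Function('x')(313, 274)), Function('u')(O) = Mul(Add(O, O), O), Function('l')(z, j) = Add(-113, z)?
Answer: 410607078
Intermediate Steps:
Function('x')(V, X) = Add(V, X)
Function('u')(O) = Mul(2, Pow(O, 2)) (Function('u')(O) = Mul(Mul(2, O), O) = Mul(2, Pow(O, 2)))
T = 2509 (T = Add(Mul(2, Pow(-31, 2)), Add(313, 274)) = Add(Mul(2, 961), 587) = Add(1922, 587) = 2509)
Mul(Add(-259013, 424714), Add(Function('l')(82, I), T)) = Mul(Add(-259013, 424714), Add(Add(-113, 82), 2509)) = Mul(165701, Add(-31, 2509)) = Mul(165701, 2478) = 410607078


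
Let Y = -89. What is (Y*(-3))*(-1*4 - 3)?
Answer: -1869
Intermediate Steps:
(Y*(-3))*(-1*4 - 3) = (-89*(-3))*(-1*4 - 3) = 267*(-4 - 3) = 267*(-7) = -1869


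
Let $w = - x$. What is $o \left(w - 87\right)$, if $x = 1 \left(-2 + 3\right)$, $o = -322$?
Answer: $28336$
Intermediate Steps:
$x = 1$ ($x = 1 \cdot 1 = 1$)
$w = -1$ ($w = \left(-1\right) 1 = -1$)
$o \left(w - 87\right) = - 322 \left(-1 - 87\right) = \left(-322\right) \left(-88\right) = 28336$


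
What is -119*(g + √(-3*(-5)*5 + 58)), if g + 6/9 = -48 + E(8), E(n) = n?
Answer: 14518/3 - 119*√133 ≈ 3467.0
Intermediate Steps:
g = -122/3 (g = -⅔ + (-48 + 8) = -⅔ - 40 = -122/3 ≈ -40.667)
-119*(g + √(-3*(-5)*5 + 58)) = -119*(-122/3 + √(-3*(-5)*5 + 58)) = -119*(-122/3 + √(15*5 + 58)) = -119*(-122/3 + √(75 + 58)) = -119*(-122/3 + √133) = 14518/3 - 119*√133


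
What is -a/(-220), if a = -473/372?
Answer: -43/7440 ≈ -0.0057796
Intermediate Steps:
a = -473/372 (a = -473*1/372 = -473/372 ≈ -1.2715)
-a/(-220) = -(-473)/(372*(-220)) = -(-473)*(-1)/(372*220) = -1*43/7440 = -43/7440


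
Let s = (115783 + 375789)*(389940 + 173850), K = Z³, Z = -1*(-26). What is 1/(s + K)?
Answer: 1/277143395456 ≈ 3.6082e-12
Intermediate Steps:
Z = 26
K = 17576 (K = 26³ = 17576)
s = 277143377880 (s = 491572*563790 = 277143377880)
1/(s + K) = 1/(277143377880 + 17576) = 1/277143395456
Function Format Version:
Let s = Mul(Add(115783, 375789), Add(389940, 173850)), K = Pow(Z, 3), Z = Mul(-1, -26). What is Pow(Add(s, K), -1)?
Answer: Rational(1, 277143395456) ≈ 3.6082e-12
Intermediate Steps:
Z = 26
K = 17576 (K = Pow(26, 3) = 17576)
s = 277143377880 (s = Mul(491572, 563790) = 277143377880)
Pow(Add(s, K), -1) = Pow(Add(277143377880, 17576), -1) = Pow(277143395456, -1) = Rational(1, 277143395456)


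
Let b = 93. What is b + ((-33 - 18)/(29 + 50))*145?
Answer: -48/79 ≈ -0.60759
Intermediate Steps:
b + ((-33 - 18)/(29 + 50))*145 = 93 + ((-33 - 18)/(29 + 50))*145 = 93 - 51/79*145 = 93 - 7395/79 = -48/79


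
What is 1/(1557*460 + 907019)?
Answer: 1/1623239 ≈ 6.1605e-7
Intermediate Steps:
1/(1557*460 + 907019) = 1/(716220 + 907019) = 1/1623239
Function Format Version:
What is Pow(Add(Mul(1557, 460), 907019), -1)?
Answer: Rational(1, 1623239) ≈ 6.1605e-7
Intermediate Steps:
Pow(Add(Mul(1557, 460), 907019), -1) = Pow(Add(716220, 907019), -1) = Pow(1623239, -1) = Rational(1, 1623239)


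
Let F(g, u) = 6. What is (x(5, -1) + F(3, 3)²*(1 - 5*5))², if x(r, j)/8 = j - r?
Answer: 831744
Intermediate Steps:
x(r, j) = -8*r + 8*j (x(r, j) = 8*(j - r) = -8*r + 8*j)
(x(5, -1) + F(3, 3)²*(1 - 5*5))² = ((-8*5 + 8*(-1)) + 6²*(1 - 5*5))² = ((-40 - 8) + 36*(1 - 25))² = (-48 + 36*(-24))² = (-48 - 864)² = (-912)² = 831744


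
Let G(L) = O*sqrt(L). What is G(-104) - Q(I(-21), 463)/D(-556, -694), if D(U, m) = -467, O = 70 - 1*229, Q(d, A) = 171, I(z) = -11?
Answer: 171/467 - 318*I*sqrt(26) ≈ 0.36617 - 1621.5*I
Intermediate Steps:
O = -159 (O = 70 - 229 = -159)
G(L) = -159*sqrt(L)
G(-104) - Q(I(-21), 463)/D(-556, -694) = -318*I*sqrt(26) - 171/(-467) = -318*I*sqrt(26) - 171*(-1)/467 = -318*I*sqrt(26) - 1*(-171/467) = -318*I*sqrt(26) + 171/467 = 171/467 - 318*I*sqrt(26)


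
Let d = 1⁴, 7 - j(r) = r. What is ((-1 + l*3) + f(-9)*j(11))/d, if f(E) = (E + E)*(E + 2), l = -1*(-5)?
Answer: -490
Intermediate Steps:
j(r) = 7 - r
l = 5
f(E) = 2*E*(2 + E) (f(E) = (2*E)*(2 + E) = 2*E*(2 + E))
d = 1
((-1 + l*3) + f(-9)*j(11))/d = ((-1 + 5*3) + (2*(-9)*(2 - 9))*(7 - 1*11))/1 = ((-1 + 15) + (2*(-9)*(-7))*(7 - 11))*1 = (14 + 126*(-4))*1 = (14 - 504)*1 = -490*1 = -490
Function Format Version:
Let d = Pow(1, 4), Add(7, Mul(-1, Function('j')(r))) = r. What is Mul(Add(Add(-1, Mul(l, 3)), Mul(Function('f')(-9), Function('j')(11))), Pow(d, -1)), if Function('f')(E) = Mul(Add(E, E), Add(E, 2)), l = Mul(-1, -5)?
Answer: -490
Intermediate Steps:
Function('j')(r) = Add(7, Mul(-1, r))
l = 5
Function('f')(E) = Mul(2, E, Add(2, E)) (Function('f')(E) = Mul(Mul(2, E), Add(2, E)) = Mul(2, E, Add(2, E)))
d = 1
Mul(Add(Add(-1, Mul(l, 3)), Mul(Function('f')(-9), Function('j')(11))), Pow(d, -1)) = Mul(Add(Add(-1, Mul(5, 3)), Mul(Mul(2, -9, Add(2, -9)), Add(7, Mul(-1, 11)))), Pow(1, -1)) = Mul(Add(Add(-1, 15), Mul(Mul(2, -9, -7), Add(7, -11))), 1) = Mul(Add(14, Mul(126, -4)), 1) = Mul(Add(14, -504), 1) = Mul(-490, 1) = -490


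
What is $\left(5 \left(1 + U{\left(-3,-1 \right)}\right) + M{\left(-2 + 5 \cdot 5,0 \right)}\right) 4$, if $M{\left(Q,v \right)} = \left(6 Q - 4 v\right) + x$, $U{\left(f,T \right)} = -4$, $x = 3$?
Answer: $504$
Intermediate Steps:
$M{\left(Q,v \right)} = 3 - 4 v + 6 Q$ ($M{\left(Q,v \right)} = \left(6 Q - 4 v\right) + 3 = \left(- 4 v + 6 Q\right) + 3 = 3 - 4 v + 6 Q$)
$\left(5 \left(1 + U{\left(-3,-1 \right)}\right) + M{\left(-2 + 5 \cdot 5,0 \right)}\right) 4 = \left(5 \left(1 - 4\right) + \left(3 - 0 + 6 \left(-2 + 5 \cdot 5\right)\right)\right) 4 = \left(5 \left(-3\right) + \left(3 + 0 + 6 \left(-2 + 25\right)\right)\right) 4 = \left(-15 + \left(3 + 0 + 6 \cdot 23\right)\right) 4 = \left(-15 + \left(3 + 0 + 138\right)\right) 4 = \left(-15 + 141\right) 4 = 126 \cdot 4 = 504$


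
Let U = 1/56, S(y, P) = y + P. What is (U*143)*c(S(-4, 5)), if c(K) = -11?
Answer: -1573/56 ≈ -28.089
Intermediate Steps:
S(y, P) = P + y
U = 1/56 ≈ 0.017857
(U*143)*c(S(-4, 5)) = ((1/56)*143)*(-11) = (143/56)*(-11) = -1573/56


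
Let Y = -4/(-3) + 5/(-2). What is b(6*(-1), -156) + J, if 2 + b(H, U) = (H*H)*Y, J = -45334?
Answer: -45378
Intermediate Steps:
Y = -7/6 (Y = -4*(-⅓) + 5*(-½) = 4/3 - 5/2 = -7/6 ≈ -1.1667)
b(H, U) = -2 - 7*H²/6 (b(H, U) = -2 + (H*H)*(-7/6) = -2 + H²*(-7/6) = -2 - 7*H²/6)
b(6*(-1), -156) + J = (-2 - 7*(6*(-1))²/6) - 45334 = (-2 - 7/6*(-6)²) - 45334 = (-2 - 7/6*36) - 45334 = (-2 - 42) - 45334 = -44 - 45334 = -45378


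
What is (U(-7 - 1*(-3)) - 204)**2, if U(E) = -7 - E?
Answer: 42849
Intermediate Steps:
(U(-7 - 1*(-3)) - 204)**2 = ((-7 - (-7 - 1*(-3))) - 204)**2 = ((-7 - (-7 + 3)) - 204)**2 = ((-7 - 1*(-4)) - 204)**2 = ((-7 + 4) - 204)**2 = (-3 - 204)**2 = (-207)**2 = 42849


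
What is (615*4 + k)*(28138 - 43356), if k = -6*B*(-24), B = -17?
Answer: -182616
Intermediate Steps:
k = -2448 (k = -6*(-17)*(-24) = 102*(-24) = -2448)
(615*4 + k)*(28138 - 43356) = (615*4 - 2448)*(28138 - 43356) = (2460 - 2448)*(-15218) = 12*(-15218) = -182616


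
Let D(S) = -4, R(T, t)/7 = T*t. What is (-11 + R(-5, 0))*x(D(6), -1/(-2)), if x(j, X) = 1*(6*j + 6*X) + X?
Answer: 451/2 ≈ 225.50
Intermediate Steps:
R(T, t) = 7*T*t (R(T, t) = 7*(T*t) = 7*T*t)
x(j, X) = 6*j + 7*X (x(j, X) = 1*(6*X + 6*j) + X = (6*X + 6*j) + X = 6*j + 7*X)
(-11 + R(-5, 0))*x(D(6), -1/(-2)) = (-11 + 7*(-5)*0)*(6*(-4) + 7*(-1/(-2))) = (-11 + 0)*(-24 + 7*(-1*(-½))) = -11*(-24 + 7*(½)) = -11*(-24 + 7/2) = -11*(-41/2) = 451/2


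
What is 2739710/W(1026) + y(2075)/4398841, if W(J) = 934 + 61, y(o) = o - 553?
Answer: 2410310038100/875369359 ≈ 2753.5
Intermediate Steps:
y(o) = -553 + o
W(J) = 995
2739710/W(1026) + y(2075)/4398841 = 2739710/995 + (-553 + 2075)/4398841 = 2739710*(1/995) + 1522*(1/4398841) = 547942/199 + 1522/4398841 = 2410310038100/875369359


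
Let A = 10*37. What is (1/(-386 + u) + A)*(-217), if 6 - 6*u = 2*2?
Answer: -92894879/1157 ≈ -80289.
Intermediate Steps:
u = ⅓ (u = 1 - 2/3 = 1 - ⅙*4 = 1 - ⅔ = ⅓ ≈ 0.33333)
A = 370
(1/(-386 + u) + A)*(-217) = (1/(-386 + ⅓) + 370)*(-217) = (1/(-1157/3) + 370)*(-217) = (-3/1157 + 370)*(-217) = (428087/1157)*(-217) = -92894879/1157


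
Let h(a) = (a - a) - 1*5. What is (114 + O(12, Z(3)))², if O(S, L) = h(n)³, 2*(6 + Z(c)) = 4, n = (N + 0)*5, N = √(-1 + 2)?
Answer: 121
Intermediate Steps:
N = 1 (N = √1 = 1)
n = 5 (n = (1 + 0)*5 = 1*5 = 5)
Z(c) = -4 (Z(c) = -6 + (½)*4 = -6 + 2 = -4)
h(a) = -5 (h(a) = 0 - 5 = -5)
O(S, L) = -125 (O(S, L) = (-5)³ = -125)
(114 + O(12, Z(3)))² = (114 - 125)² = (-11)² = 121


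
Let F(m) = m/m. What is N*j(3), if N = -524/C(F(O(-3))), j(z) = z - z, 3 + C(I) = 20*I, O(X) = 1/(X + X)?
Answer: 0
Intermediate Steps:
O(X) = 1/(2*X)
F(m) = 1
C(I) = -3 + 20*I
j(z) = 0
N = -524/17 (N = -524/(-3 + 20*1) = -524/(-3 + 20) = -524/17 ≈ -30.824)
N*j(3) = -524/17*0 = 0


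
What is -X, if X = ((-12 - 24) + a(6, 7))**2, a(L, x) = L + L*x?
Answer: -144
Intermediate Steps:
X = 144 (X = ((-12 - 24) + 6*(1 + 7))**2 = (-36 + 6*8)**2 = (-36 + 48)**2 = 12**2 = 144)
-X = -1*144 = -144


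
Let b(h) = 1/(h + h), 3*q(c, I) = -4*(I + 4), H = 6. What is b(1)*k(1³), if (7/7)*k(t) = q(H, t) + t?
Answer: -17/6 ≈ -2.8333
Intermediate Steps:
q(c, I) = -16/3 - 4*I/3 (q(c, I) = (-4*(I + 4))/3 = (-4*(4 + I))/3 = (-16 - 4*I)/3 = -16/3 - 4*I/3)
b(h) = 1/(2*h)
k(t) = -16/3 - t/3 (k(t) = (-16/3 - 4*t/3) + t = -16/3 - t/3)
b(1)*k(1³) = ((½)/1)*(-16/3 - ⅓*1³) = ((½)*1)*(-16/3 - ⅓*1) = (-16/3 - ⅓)/2 = (½)*(-17/3) = -17/6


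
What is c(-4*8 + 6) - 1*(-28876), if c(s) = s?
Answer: 28850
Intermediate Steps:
c(-4*8 + 6) - 1*(-28876) = (-4*8 + 6) - 1*(-28876) = (-32 + 6) + 28876 = -26 + 28876 = 28850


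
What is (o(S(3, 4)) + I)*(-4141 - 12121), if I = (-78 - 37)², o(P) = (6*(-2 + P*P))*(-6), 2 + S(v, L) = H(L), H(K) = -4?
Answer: -195160262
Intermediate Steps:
S(v, L) = -6 (S(v, L) = -2 - 4 = -6)
o(P) = 72 - 36*P² (o(P) = (6*(-2 + P²))*(-6) = (-12 + 6*P²)*(-6) = 72 - 36*P²)
I = 13225 (I = (-115)² = 13225)
(o(S(3, 4)) + I)*(-4141 - 12121) = ((72 - 36*(-6)²) + 13225)*(-4141 - 12121) = ((72 - 36*36) + 13225)*(-16262) = ((72 - 1296) + 13225)*(-16262) = (-1224 + 13225)*(-16262) = 12001*(-16262) = -195160262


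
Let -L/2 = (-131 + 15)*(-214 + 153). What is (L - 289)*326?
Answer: -4707766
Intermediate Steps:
L = -14152 (L = -2*(-131 + 15)*(-214 + 153) = -(-232)*(-61) = -2*7076 = -14152)
(L - 289)*326 = (-14152 - 289)*326 = -14441*326 = -4707766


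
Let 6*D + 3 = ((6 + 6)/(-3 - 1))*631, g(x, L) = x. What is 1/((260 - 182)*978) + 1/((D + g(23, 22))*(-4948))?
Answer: 95378/6912112311 ≈ 1.3799e-5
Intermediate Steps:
D = -316 (D = -½ + (((6 + 6)/(-3 - 1))*631)/6 = -½ + ((12/(-4))*631)/6 = -½ + ((12*(-¼))*631)/6 = -½ + (-3*631)/6 = -½ + (⅙)*(-1893) = -½ - 631/2 = -316)
1/((260 - 182)*978) + 1/((D + g(23, 22))*(-4948)) = 1/((260 - 182)*978) + 1/((-316 + 23)*(-4948)) = (1/978)/78 - 1/4948/(-293) = (1/78)*(1/978) - 1/293*(-1/4948) = 1/76284 + 1/1449764 = 95378/6912112311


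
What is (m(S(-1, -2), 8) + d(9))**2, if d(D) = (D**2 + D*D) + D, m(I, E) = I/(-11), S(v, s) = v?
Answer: 3541924/121 ≈ 29272.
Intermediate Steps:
m(I, E) = -I/11 (m(I, E) = I*(-1/11) = -I/11)
d(D) = D + 2*D**2 (d(D) = (D**2 + D**2) + D = 2*D**2 + D = D + 2*D**2)
(m(S(-1, -2), 8) + d(9))**2 = (-1/11*(-1) + 9*(1 + 2*9))**2 = (1/11 + 9*(1 + 18))**2 = (1/11 + 9*19)**2 = (1/11 + 171)**2 = (1882/11)**2 = 3541924/121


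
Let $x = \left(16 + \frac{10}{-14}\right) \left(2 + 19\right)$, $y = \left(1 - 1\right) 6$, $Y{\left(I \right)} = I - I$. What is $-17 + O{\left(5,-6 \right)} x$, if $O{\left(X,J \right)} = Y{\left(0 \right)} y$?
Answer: $-17$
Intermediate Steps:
$Y{\left(I \right)} = 0$
$y = 0$ ($y = 0 \cdot 6 = 0$)
$O{\left(X,J \right)} = 0$ ($O{\left(X,J \right)} = 0 \cdot 0 = 0$)
$x = 321$ ($x = \left(16 + 10 \left(- \frac{1}{14}\right)\right) 21 = \left(16 - \frac{5}{7}\right) 21 = \frac{107}{7} \cdot 21 = 321$)
$-17 + O{\left(5,-6 \right)} x = -17 + 0 \cdot 321 = -17 + 0 = -17$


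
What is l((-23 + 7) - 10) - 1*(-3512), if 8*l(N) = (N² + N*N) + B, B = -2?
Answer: 14723/4 ≈ 3680.8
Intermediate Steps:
l(N) = -¼ + N²/4 (l(N) = ((N² + N*N) - 2)/8 = ((N² + N²) - 2)/8 = (2*N² - 2)/8 = (-2 + 2*N²)/8 = -¼ + N²/4)
l((-23 + 7) - 10) - 1*(-3512) = (-¼ + ((-23 + 7) - 10)²/4) - 1*(-3512) = (-¼ + (-16 - 10)²/4) + 3512 = (-¼ + (¼)*(-26)²) + 3512 = (-¼ + (¼)*676) + 3512 = (-¼ + 169) + 3512 = 675/4 + 3512 = 14723/4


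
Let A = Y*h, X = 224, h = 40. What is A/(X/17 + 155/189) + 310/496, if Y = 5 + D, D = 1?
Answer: 6393815/359768 ≈ 17.772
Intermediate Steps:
Y = 6 (Y = 5 + 1 = 6)
A = 240 (A = 6*40 = 240)
A/(X/17 + 155/189) + 310/496 = 240/(224/17 + 155/189) + 310/496 = 240/(224*(1/17) + 155*(1/189)) + 310*(1/496) = 240/(224/17 + 155/189) + 5/8 = 240/(44971/3213) + 5/8 = 240*(3213/44971) + 5/8 = 771120/44971 + 5/8 = 6393815/359768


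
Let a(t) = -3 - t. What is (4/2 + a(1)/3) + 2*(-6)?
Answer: -34/3 ≈ -11.333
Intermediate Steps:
(4/2 + a(1)/3) + 2*(-6) = (4/2 + (-3 - 1*1)/3) + 2*(-6) = (4*(1/2) + (-3 - 1)*(1/3)) - 12 = (2 - 4*1/3) - 12 = (2 - 4/3) - 12 = 2/3 - 12 = -34/3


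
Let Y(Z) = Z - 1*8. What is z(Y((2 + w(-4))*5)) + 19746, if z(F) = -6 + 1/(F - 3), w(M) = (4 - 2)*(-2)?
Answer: 414539/21 ≈ 19740.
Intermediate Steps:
w(M) = -4 (w(M) = 2*(-2) = -4)
Y(Z) = -8 + Z (Y(Z) = Z - 8 = -8 + Z)
z(F) = -6 + 1/(-3 + F)
z(Y((2 + w(-4))*5)) + 19746 = (19 - 6*(-8 + (2 - 4)*5))/(-3 + (-8 + (2 - 4)*5)) + 19746 = (19 - 6*(-8 - 2*5))/(-3 + (-8 - 2*5)) + 19746 = (19 - 6*(-8 - 10))/(-3 + (-8 - 10)) + 19746 = (19 - 6*(-18))/(-3 - 18) + 19746 = (19 + 108)/(-21) + 19746 = -1/21*127 + 19746 = -127/21 + 19746 = 414539/21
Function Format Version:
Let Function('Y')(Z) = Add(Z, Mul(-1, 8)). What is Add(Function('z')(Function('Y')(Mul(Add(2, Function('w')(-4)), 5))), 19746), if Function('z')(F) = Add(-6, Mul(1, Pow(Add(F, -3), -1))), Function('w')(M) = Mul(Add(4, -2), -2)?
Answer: Rational(414539, 21) ≈ 19740.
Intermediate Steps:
Function('w')(M) = -4 (Function('w')(M) = Mul(2, -2) = -4)
Function('Y')(Z) = Add(-8, Z) (Function('Y')(Z) = Add(Z, -8) = Add(-8, Z))
Function('z')(F) = Add(-6, Pow(Add(-3, F), -1)) (Function('z')(F) = Add(-6, Mul(1, Pow(Add(-3, F), -1))) = Add(-6, Pow(Add(-3, F), -1)))
Add(Function('z')(Function('Y')(Mul(Add(2, Function('w')(-4)), 5))), 19746) = Add(Mul(Pow(Add(-3, Add(-8, Mul(Add(2, -4), 5))), -1), Add(19, Mul(-6, Add(-8, Mul(Add(2, -4), 5))))), 19746) = Add(Mul(Pow(Add(-3, Add(-8, Mul(-2, 5))), -1), Add(19, Mul(-6, Add(-8, Mul(-2, 5))))), 19746) = Add(Mul(Pow(Add(-3, Add(-8, -10)), -1), Add(19, Mul(-6, Add(-8, -10)))), 19746) = Add(Mul(Pow(Add(-3, -18), -1), Add(19, Mul(-6, -18))), 19746) = Add(Mul(Pow(-21, -1), Add(19, 108)), 19746) = Add(Mul(Rational(-1, 21), 127), 19746) = Add(Rational(-127, 21), 19746) = Rational(414539, 21)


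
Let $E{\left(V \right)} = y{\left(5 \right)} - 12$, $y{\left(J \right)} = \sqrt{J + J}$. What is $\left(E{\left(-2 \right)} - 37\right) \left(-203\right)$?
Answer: $9947 - 203 \sqrt{10} \approx 9305.1$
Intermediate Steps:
$y{\left(J \right)} = \sqrt{2} \sqrt{J}$ ($y{\left(J \right)} = \sqrt{2 J} = \sqrt{2} \sqrt{J}$)
$E{\left(V \right)} = -12 + \sqrt{10}$ ($E{\left(V \right)} = \sqrt{2} \sqrt{5} - 12 = \sqrt{10} - 12 = -12 + \sqrt{10}$)
$\left(E{\left(-2 \right)} - 37\right) \left(-203\right) = \left(\left(-12 + \sqrt{10}\right) - 37\right) \left(-203\right) = \left(-49 + \sqrt{10}\right) \left(-203\right) = 9947 - 203 \sqrt{10}$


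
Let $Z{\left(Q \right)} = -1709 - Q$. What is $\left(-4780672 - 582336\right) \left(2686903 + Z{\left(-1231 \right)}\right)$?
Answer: $-14407318766400$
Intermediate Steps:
$\left(-4780672 - 582336\right) \left(2686903 + Z{\left(-1231 \right)}\right) = \left(-4780672 - 582336\right) \left(2686903 - 478\right) = - 5363008 \left(2686903 + \left(-1709 + 1231\right)\right) = - 5363008 \left(2686903 - 478\right) = \left(-5363008\right) 2686425 = -14407318766400$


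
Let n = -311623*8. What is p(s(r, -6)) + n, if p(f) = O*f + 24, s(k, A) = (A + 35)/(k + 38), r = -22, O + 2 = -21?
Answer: -39888027/16 ≈ -2.4930e+6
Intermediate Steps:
O = -23 (O = -2 - 21 = -23)
s(k, A) = (35 + A)/(38 + k)
p(f) = 24 - 23*f (p(f) = -23*f + 24 = 24 - 23*f)
n = -2492984 (n = -23971*104 = -2492984)
p(s(r, -6)) + n = (24 - 23*(35 - 6)/(38 - 22)) - 2492984 = (24 - 23*29/16) - 2492984 = (24 - 667/16) - 2492984 = -283/16 - 2492984 = -39888027/16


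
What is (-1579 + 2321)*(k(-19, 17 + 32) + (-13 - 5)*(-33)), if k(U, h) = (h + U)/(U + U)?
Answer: 8363082/19 ≈ 4.4016e+5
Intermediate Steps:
k(U, h) = (U + h)/(2*U) (k(U, h) = (U + h)/((2*U)) = (U + h)*(1/(2*U)) = (U + h)/(2*U))
(-1579 + 2321)*(k(-19, 17 + 32) + (-13 - 5)*(-33)) = (-1579 + 2321)*((½)*(-19 + (17 + 32))/(-19) + (-13 - 5)*(-33)) = 742*((½)*(-1/19)*(-19 + 49) - 18*(-33)) = 742*((½)*(-1/19)*30 + 594) = 742*(-15/19 + 594) = 742*(11271/19) = 8363082/19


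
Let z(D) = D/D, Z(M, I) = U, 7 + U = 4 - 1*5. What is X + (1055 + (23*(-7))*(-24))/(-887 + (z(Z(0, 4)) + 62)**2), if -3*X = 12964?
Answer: -39940291/9246 ≈ -4319.7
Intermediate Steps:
U = -8 (U = -7 + (4 - 1*5) = -7 + (4 - 5) = -7 - 1 = -8)
X = -12964/3 (X = -1/3*12964 = -12964/3 ≈ -4321.3)
Z(M, I) = -8
z(D) = 1
X + (1055 + (23*(-7))*(-24))/(-887 + (z(Z(0, 4)) + 62)**2) = -12964/3 + (1055 + (23*(-7))*(-24))/(-887 + (1 + 62)**2) = -12964/3 + (1055 - 161*(-24))/(-887 + 63**2) = -12964/3 + (1055 + 3864)/(-887 + 3969) = -12964/3 + 4919/3082 = -39940291/9246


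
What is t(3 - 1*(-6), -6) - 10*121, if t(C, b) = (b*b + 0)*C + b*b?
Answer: -850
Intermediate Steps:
t(C, b) = b² + C*b² (t(C, b) = (b² + 0)*C + b² = b²*C + b² = C*b² + b² = b² + C*b²)
t(3 - 1*(-6), -6) - 10*121 = (-6)²*(1 + (3 - 1*(-6))) - 10*121 = 36*(1 + (3 + 6)) - 1210 = 36*(1 + 9) - 1210 = 36*10 - 1210 = 360 - 1210 = -850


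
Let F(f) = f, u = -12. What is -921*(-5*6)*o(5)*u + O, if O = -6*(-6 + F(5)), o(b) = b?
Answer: -1657794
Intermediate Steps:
O = 6 (O = -6*(-6 + 5) = -6*(-1) = 6)
-921*(-5*6)*o(5)*u + O = -921*-5*6*5*(-12) + 6 = -921*(-30*5)*(-12) + 6 = -(-138150)*(-12) + 6 = -921*1800 + 6 = -1657800 + 6 = -1657794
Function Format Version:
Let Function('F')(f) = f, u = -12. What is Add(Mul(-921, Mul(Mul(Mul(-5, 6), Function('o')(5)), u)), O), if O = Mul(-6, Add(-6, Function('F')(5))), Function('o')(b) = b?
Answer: -1657794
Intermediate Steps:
O = 6 (O = Mul(-6, Add(-6, 5)) = Mul(-6, -1) = 6)
Add(Mul(-921, Mul(Mul(Mul(-5, 6), Function('o')(5)), u)), O) = Add(Mul(-921, Mul(Mul(Mul(-5, 6), 5), -12)), 6) = Add(Mul(-921, Mul(Mul(-30, 5), -12)), 6) = Add(Mul(-921, Mul(-150, -12)), 6) = Add(Mul(-921, 1800), 6) = Add(-1657800, 6) = -1657794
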